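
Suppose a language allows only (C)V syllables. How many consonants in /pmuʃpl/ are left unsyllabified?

4

Syllabifying with onset maximization leaves /p/, /ʃ/, /p/, /l/ stranded (no codas are permitted; onsets are limited to one consonant).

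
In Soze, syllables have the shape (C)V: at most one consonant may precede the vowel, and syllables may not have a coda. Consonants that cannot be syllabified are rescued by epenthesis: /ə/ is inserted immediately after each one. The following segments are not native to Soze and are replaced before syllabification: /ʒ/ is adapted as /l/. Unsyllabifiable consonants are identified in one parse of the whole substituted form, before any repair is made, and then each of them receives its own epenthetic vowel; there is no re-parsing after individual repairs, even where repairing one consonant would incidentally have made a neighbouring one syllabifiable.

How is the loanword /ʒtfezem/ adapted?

lətəfezemə

Substitution: /ʒ/ → /l/, giving /ltfezem/.
Syllabifying with onset maximization leaves /l/, /t/, /m/ stranded (no codas are permitted; onsets are limited to one consonant).
Inserting the epenthetic vowel yields /l/ → /lə/, /t/ → /tə/, /m/ → /mə/.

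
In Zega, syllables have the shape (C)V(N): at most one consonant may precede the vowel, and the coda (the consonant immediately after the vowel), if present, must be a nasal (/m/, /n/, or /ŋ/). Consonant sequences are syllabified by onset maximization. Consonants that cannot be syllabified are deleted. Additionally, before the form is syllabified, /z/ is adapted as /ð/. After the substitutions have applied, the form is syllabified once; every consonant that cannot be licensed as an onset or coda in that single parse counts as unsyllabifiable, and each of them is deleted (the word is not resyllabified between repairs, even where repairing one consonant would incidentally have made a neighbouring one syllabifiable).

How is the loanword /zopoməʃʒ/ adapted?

Substitution: /z/ → /ð/, giving /ðopoməʃʒ/.
The consonants /ʃ/, /ʒ/ cannot be parsed into a legal (C)V(N) syllable (only a nasal (/m/, /n/, or /ŋ/) is licensed in coda position; onsets are limited to one consonant).
Deleting the stranded consonants removes /ʃ/, /ʒ/.

ðopomə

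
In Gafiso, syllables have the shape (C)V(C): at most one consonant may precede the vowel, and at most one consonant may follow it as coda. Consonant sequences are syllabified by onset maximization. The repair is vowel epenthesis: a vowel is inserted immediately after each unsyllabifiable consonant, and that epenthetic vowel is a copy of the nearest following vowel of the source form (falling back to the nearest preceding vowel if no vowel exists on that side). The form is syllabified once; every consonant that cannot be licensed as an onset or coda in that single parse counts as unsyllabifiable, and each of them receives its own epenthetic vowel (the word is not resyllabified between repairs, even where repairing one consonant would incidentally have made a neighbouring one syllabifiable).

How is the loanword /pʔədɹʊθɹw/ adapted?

pəʔədɹʊθɹʊwʊ

The consonants /p/, /ɹ/, /w/ cannot be parsed into a legal (C)V(C) syllable (at most one coda consonant is licensed; onsets are limited to one consonant).
Inserting the epenthetic vowel yields /p/ → /pə/, /ɹ/ → /ɹʊ/, /w/ → /wʊ/.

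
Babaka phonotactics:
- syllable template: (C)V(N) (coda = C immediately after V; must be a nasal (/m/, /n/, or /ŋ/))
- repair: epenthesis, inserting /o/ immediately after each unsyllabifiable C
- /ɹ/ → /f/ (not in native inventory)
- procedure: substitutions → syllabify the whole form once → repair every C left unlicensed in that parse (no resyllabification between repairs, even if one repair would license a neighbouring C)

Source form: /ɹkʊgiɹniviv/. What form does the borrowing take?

Substitution: /ɹ/ → /f/, giving /fkʊgifniviv/.
Under (C)V(N), the unsyllabifiable consonants are /f/, /f/, /v/ (only a nasal (/m/, /n/, or /ŋ/) is licensed in coda position; onsets are limited to one consonant).
Epenthesis after each stranded consonant: /f/ → /fo/, /f/ → /fo/, /v/ → /vo/.

fokʊgifonivivo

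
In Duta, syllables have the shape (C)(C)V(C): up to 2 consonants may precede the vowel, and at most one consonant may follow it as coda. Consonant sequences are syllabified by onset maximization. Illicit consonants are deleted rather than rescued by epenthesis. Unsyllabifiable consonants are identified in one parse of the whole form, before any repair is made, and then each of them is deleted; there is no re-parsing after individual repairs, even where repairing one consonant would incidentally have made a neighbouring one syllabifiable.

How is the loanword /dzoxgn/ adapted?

dzox

Under (C)(C)V(C), the unsyllabifiable consonants are /g/, /n/ (at most one coda consonant is licensed; onsets may contain at most 2 consonants).
Deleting the stranded consonants removes /g/, /n/.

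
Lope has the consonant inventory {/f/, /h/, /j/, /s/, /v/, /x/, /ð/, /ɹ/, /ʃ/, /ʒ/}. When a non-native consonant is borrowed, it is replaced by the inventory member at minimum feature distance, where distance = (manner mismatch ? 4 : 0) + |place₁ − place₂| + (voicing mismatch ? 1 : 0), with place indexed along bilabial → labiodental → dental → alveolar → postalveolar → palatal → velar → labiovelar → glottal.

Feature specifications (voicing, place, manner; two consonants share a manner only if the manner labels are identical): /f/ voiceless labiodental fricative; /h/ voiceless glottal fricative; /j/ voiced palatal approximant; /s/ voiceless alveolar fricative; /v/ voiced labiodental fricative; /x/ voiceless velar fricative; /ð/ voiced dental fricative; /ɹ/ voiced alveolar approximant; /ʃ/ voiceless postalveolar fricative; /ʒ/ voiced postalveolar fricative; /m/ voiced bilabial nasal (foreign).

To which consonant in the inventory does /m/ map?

/v/ is closest: manner differs (nasal→fricative, +4), place distance 1 (bilabial→labiodental), same voicing; total 5. Next closest is /f/ at distance 6.

v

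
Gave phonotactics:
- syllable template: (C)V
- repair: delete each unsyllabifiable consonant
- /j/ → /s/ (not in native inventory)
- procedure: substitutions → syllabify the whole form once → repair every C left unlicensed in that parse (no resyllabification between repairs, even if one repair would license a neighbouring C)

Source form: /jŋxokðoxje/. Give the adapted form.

xoðose

Substitution: /j/ → /s/, giving /sŋxokðoxse/.
Syllabifying with onset maximization leaves /s/, /ŋ/, /k/, /x/ stranded (no codas are permitted; onsets are limited to one consonant).
Each unlicensed consonant is deleted: /s/, /ŋ/, /k/, /x/.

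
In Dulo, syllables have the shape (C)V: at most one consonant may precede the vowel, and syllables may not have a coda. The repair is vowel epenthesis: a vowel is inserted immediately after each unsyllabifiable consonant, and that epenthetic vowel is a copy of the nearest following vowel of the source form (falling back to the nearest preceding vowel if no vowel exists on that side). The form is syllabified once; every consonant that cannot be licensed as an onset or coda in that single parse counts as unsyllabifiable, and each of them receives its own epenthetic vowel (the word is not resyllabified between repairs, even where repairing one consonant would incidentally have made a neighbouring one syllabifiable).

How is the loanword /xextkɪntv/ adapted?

Syllabifying with onset maximization leaves /x/, /t/, /n/, /t/, /v/ stranded (no codas are permitted; onsets are limited to one consonant).
Each unlicensed consonant becomes the onset of a new syllable: /x/ → /xɪ/, /t/ → /tɪ/, /n/ → /nɪ/, /t/ → /tɪ/, /v/ → /vɪ/.

xexɪtɪkɪnɪtɪvɪ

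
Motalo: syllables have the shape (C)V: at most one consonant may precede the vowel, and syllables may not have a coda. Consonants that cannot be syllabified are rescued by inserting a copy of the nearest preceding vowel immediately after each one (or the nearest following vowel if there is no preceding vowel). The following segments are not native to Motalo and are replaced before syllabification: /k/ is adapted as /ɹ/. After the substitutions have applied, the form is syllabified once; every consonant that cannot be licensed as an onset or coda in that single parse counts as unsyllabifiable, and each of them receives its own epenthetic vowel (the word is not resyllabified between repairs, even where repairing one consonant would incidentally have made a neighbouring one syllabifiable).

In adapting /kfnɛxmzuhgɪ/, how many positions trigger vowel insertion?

5

After substitution the input is /ɹfnɛxmzuhgɪ/.
The unsyllabifiable consonants are /ɹ/, /f/, /x/, /m/, /h/; each receives one epenthetic vowel.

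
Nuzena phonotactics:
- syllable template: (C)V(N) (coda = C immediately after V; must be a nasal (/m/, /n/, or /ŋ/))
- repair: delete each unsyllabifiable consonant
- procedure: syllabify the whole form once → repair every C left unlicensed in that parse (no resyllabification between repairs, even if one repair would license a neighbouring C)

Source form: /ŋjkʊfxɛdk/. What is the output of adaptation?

Under (C)V(N), the unsyllabifiable consonants are /ŋ/, /j/, /f/, /d/, /k/ (only a nasal (/m/, /n/, or /ŋ/) is licensed in coda position; onsets are limited to one consonant).
Deletion applies to /ŋ/, /j/, /f/, /d/, /k/.

kʊxɛ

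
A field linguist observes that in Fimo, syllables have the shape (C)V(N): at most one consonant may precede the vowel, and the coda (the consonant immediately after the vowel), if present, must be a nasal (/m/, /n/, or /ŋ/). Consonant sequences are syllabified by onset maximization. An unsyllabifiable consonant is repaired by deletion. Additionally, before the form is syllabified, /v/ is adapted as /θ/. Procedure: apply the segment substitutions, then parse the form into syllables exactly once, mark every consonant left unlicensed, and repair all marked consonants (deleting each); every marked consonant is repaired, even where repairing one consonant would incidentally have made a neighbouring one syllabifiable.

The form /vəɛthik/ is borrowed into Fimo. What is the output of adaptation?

Substitution: /v/ → /θ/, giving /θəɛthik/.
Under (C)V(N), the unsyllabifiable consonants are /t/, /k/ (only a nasal (/m/, /n/, or /ŋ/) is licensed in coda position; onsets are limited to one consonant).
Deleting the stranded consonants removes /t/, /k/.

θəɛhi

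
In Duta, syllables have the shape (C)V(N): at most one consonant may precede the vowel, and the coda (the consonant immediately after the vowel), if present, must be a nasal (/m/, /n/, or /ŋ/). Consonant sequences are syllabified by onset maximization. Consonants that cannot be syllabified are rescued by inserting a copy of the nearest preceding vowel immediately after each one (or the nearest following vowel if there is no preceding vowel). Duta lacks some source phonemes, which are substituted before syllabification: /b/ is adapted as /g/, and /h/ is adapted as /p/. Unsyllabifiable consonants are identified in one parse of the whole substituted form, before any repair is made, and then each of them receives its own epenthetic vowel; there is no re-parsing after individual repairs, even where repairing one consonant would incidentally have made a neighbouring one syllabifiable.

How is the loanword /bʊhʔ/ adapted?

gʊpʊʔʊ

Substitution: /b/ → /g/, /h/ → /p/, giving /gʊpʔ/.
The consonants /p/, /ʔ/ cannot be parsed into a legal (C)V(N) syllable (only a nasal (/m/, /n/, or /ŋ/) is licensed in coda position; onsets are limited to one consonant).
Inserting the epenthetic vowel yields /p/ → /pʊ/, /ʔ/ → /ʔʊ/.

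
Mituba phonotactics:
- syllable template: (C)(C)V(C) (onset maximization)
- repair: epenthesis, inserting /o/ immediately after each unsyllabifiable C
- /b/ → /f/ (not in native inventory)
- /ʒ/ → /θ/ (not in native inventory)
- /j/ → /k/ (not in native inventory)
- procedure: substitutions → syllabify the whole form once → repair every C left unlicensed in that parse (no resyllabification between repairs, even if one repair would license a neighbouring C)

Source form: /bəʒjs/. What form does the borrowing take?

fəθkoso

Substitution: /b/ → /f/, /ʒ/ → /θ/, /j/ → /k/, giving /fəθks/.
Syllabifying with onset maximization leaves /k/, /s/ stranded (at most one coda consonant is licensed; onsets may contain at most 2 consonants).
Inserting the epenthetic vowel yields /k/ → /ko/, /s/ → /so/.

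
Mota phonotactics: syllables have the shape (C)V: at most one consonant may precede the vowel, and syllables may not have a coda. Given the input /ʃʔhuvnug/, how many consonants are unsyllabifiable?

4

Syllabifying with onset maximization leaves /ʃ/, /ʔ/, /v/, /g/ stranded (no codas are permitted; onsets are limited to one consonant).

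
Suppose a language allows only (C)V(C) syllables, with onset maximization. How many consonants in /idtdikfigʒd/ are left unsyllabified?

3

The consonants /t/, /ʒ/, /d/ cannot be parsed into a legal (C)V(C) syllable (at most one coda consonant is licensed; onsets are limited to one consonant).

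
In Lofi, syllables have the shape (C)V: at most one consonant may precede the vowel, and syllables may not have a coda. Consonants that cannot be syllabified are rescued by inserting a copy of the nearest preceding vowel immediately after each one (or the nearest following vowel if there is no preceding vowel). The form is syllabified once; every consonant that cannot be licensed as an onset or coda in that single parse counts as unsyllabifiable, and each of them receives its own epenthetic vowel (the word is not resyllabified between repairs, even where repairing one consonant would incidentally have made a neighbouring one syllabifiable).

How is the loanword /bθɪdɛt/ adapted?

Syllabifying with onset maximization leaves /b/, /t/ stranded (no codas are permitted; onsets are limited to one consonant).
Epenthesis after each stranded consonant: /b/ → /bɪ/, /t/ → /tɛ/.

bɪθɪdɛtɛ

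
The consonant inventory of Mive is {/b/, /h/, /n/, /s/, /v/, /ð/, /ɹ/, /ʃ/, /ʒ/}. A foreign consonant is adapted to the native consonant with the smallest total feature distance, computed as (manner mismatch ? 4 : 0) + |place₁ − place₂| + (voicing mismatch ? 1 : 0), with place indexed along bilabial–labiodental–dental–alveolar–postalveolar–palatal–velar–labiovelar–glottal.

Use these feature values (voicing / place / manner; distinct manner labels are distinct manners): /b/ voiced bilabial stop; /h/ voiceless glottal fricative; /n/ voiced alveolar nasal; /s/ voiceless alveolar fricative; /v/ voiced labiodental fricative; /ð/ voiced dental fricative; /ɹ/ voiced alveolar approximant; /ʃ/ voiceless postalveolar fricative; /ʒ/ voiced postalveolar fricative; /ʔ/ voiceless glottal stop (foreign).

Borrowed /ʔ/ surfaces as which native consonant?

/h/ is closest: manner differs (stop→fricative, +4), place distance 0 (glottal→glottal), same voicing; total 4. Next closest is /ʃ/ at distance 8.

h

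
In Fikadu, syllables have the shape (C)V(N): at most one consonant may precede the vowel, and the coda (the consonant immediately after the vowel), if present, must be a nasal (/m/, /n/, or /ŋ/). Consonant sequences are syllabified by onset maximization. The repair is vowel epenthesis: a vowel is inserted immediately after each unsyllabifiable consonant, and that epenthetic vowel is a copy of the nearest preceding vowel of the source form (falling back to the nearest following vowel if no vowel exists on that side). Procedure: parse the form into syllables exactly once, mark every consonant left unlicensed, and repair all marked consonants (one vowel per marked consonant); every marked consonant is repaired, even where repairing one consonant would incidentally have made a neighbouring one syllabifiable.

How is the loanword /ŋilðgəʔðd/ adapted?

ŋiliðigəʔəðədə

The consonants /l/, /ð/, /ʔ/, /ð/, /d/ cannot be parsed into a legal (C)V(N) syllable (only a nasal (/m/, /n/, or /ŋ/) is licensed in coda position; onsets are limited to one consonant).
Inserting the epenthetic vowel yields /l/ → /li/, /ð/ → /ði/, /ʔ/ → /ʔə/, /ð/ → /ðə/, /d/ → /də/.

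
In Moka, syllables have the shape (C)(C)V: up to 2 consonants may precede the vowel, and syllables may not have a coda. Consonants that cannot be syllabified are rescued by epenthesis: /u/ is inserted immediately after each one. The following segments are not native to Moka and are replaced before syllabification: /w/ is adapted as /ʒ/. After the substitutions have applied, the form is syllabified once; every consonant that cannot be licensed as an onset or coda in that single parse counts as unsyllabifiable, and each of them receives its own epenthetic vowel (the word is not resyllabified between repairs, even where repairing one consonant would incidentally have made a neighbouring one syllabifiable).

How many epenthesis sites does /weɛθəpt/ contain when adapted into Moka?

2

After substitution the input is /ʒeɛθəpt/.
The unsyllabifiable consonants are /p/, /t/; each receives one epenthetic vowel.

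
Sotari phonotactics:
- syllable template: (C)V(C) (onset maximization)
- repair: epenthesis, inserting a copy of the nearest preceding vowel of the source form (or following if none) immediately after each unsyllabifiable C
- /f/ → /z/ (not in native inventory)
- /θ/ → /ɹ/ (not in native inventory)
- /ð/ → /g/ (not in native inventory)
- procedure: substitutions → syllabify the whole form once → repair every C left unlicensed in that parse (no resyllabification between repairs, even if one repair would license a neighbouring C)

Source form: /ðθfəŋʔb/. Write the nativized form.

Substitution: /ð/ → /g/, /θ/ → /ɹ/, /f/ → /z/, giving /gɹzəŋʔb/.
Under (C)V(C), the unsyllabifiable consonants are /g/, /ɹ/, /ʔ/, /b/ (at most one coda consonant is licensed; onsets are limited to one consonant).
Inserting the epenthetic vowel yields /g/ → /gə/, /ɹ/ → /ɹə/, /ʔ/ → /ʔə/, /b/ → /bə/.

gəɹəzəŋʔəbə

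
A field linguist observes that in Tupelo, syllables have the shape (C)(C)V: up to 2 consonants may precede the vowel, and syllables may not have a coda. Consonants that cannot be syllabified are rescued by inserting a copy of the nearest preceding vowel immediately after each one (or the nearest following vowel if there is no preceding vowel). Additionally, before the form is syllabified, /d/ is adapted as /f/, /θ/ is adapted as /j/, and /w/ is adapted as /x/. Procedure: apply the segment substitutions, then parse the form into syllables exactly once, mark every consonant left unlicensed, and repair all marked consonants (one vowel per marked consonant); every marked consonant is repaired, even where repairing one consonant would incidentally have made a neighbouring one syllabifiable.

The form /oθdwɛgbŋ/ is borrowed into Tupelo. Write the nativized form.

Substitution: /θ/ → /j/, /d/ → /f/, /w/ → /x/, giving /ojfxɛgbŋ/.
Syllabifying with onset maximization leaves /j/, /g/, /b/, /ŋ/ stranded (no codas are permitted; onsets may contain at most 2 consonants).
Inserting the epenthetic vowel yields /j/ → /jo/, /g/ → /gɛ/, /b/ → /bɛ/, /ŋ/ → /ŋɛ/.

ojofxɛgɛbɛŋɛ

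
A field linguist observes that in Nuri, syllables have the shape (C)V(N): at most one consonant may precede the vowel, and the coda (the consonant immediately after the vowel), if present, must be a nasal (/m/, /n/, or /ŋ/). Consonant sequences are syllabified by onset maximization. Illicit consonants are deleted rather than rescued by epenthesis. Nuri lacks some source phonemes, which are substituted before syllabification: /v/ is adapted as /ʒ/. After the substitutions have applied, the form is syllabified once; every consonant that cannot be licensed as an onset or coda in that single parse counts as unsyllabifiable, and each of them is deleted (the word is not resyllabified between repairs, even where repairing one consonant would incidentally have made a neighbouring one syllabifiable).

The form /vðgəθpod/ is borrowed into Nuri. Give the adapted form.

gəpo

Substitution: /v/ → /ʒ/, giving /ʒðgəθpod/.
The consonants /ʒ/, /ð/, /θ/, /d/ cannot be parsed into a legal (C)V(N) syllable (only a nasal (/m/, /n/, or /ŋ/) is licensed in coda position; onsets are limited to one consonant).
Deletion applies to /ʒ/, /ð/, /θ/, /d/.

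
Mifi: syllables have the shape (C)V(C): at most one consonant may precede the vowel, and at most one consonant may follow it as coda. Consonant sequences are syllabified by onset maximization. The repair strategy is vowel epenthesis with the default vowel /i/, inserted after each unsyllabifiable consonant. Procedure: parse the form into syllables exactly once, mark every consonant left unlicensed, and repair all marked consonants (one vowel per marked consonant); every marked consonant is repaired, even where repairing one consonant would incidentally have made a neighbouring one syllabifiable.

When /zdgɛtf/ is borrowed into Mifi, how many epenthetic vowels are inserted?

3

The unsyllabifiable consonants are /z/, /d/, /f/; each receives one epenthetic vowel.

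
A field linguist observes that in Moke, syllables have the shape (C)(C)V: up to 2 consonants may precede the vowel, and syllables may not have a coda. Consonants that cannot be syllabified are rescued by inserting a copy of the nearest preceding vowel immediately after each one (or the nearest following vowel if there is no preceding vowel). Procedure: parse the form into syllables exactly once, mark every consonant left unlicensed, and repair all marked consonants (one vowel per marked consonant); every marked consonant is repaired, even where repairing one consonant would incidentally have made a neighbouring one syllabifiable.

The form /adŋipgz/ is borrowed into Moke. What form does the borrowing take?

adŋipigizi

Under (C)(C)V, the unsyllabifiable consonants are /p/, /g/, /z/ (no codas are permitted; onsets may contain at most 2 consonants).
Epenthesis after each stranded consonant: /p/ → /pi/, /g/ → /gi/, /z/ → /zi/.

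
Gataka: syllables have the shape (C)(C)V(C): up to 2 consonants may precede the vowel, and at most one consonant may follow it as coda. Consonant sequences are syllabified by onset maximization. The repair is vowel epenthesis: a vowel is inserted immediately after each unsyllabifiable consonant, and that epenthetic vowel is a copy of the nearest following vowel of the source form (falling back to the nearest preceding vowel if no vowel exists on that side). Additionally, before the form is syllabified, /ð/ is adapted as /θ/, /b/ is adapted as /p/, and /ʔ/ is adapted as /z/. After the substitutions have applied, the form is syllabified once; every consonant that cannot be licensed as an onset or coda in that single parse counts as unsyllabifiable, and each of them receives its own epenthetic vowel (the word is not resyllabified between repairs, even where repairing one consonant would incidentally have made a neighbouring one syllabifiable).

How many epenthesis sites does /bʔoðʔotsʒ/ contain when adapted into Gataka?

2

After substitution the input is /pzoθzotsʒ/.
The unsyllabifiable consonants are /s/, /ʒ/; each receives one epenthetic vowel.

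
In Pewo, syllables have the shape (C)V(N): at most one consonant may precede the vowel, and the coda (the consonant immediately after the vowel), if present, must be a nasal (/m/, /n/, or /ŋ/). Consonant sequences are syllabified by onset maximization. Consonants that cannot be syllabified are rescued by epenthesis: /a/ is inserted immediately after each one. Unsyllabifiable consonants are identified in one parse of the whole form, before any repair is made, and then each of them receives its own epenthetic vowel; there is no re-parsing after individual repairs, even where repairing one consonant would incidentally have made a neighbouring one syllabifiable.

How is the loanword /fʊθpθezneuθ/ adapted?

Under (C)V(N), the unsyllabifiable consonants are /θ/, /p/, /z/, /θ/ (only a nasal (/m/, /n/, or /ŋ/) is licensed in coda position; onsets are limited to one consonant).
Each unlicensed consonant becomes the onset of a new syllable: /θ/ → /θa/, /p/ → /pa/, /z/ → /za/, /θ/ → /θa/.

fʊθapaθezaneuθa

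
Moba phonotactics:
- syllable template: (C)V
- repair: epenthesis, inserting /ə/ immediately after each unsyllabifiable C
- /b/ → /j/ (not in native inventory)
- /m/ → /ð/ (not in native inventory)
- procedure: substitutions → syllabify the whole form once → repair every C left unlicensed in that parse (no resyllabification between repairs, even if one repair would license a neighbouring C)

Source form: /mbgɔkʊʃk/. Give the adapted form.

Substitution: /m/ → /ð/, /b/ → /j/, giving /ðjgɔkʊʃk/.
The consonants /ð/, /j/, /ʃ/, /k/ cannot be parsed into a legal (C)V syllable (no codas are permitted; onsets are limited to one consonant).
Inserting the epenthetic vowel yields /ð/ → /ðə/, /j/ → /jə/, /ʃ/ → /ʃə/, /k/ → /kə/.

ðəjəgɔkʊʃəkə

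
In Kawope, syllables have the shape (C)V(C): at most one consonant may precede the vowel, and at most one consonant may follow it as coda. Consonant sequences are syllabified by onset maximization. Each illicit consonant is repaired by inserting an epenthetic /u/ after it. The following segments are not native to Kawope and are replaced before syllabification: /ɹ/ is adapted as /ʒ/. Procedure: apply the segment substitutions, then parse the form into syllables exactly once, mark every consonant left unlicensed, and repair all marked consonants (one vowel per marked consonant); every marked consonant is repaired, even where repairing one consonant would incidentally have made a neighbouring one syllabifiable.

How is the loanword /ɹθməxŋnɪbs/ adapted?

Substitution: /ɹ/ → /ʒ/, giving /ʒθməxŋnɪbs/.
Syllabifying with onset maximization leaves /ʒ/, /θ/, /ŋ/, /s/ stranded (at most one coda consonant is licensed; onsets are limited to one consonant).
Epenthesis after each stranded consonant: /ʒ/ → /ʒu/, /θ/ → /θu/, /ŋ/ → /ŋu/, /s/ → /su/.

ʒuθuməxŋunɪbsu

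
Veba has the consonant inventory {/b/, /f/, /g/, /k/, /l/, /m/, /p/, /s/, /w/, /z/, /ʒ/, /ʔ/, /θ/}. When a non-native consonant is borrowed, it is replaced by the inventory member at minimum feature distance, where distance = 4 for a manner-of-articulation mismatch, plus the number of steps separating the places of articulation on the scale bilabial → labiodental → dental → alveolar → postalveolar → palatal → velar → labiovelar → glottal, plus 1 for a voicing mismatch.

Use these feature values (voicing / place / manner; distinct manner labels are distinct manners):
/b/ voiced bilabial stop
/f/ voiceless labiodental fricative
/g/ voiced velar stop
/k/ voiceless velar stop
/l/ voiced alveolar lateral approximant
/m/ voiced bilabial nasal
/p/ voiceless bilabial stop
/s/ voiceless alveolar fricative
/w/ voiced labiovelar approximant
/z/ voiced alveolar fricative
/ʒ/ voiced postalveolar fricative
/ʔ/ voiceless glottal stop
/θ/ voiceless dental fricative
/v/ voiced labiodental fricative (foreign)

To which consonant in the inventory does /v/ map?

f

/f/ is closest: same manner (fricative), place distance 0 (labiodental→labiodental), voicing differs (+1); total 1. Next closest is /z/ at distance 2.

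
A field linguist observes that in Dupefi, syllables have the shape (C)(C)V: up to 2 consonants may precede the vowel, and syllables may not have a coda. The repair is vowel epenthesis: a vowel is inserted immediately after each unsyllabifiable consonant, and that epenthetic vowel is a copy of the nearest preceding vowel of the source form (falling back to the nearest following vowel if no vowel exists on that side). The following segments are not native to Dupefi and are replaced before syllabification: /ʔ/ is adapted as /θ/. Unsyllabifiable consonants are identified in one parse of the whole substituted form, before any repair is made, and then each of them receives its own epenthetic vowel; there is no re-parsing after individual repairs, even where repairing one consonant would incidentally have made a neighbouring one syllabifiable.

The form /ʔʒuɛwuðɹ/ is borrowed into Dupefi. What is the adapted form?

Substitution: /ʔ/ → /θ/, giving /θʒuɛwuðɹ/.
Syllabifying with onset maximization leaves /ð/, /ɹ/ stranded (no codas are permitted; onsets may contain at most 2 consonants).
Inserting the epenthetic vowel yields /ð/ → /ðu/, /ɹ/ → /ɹu/.

θʒuɛwuðuɹu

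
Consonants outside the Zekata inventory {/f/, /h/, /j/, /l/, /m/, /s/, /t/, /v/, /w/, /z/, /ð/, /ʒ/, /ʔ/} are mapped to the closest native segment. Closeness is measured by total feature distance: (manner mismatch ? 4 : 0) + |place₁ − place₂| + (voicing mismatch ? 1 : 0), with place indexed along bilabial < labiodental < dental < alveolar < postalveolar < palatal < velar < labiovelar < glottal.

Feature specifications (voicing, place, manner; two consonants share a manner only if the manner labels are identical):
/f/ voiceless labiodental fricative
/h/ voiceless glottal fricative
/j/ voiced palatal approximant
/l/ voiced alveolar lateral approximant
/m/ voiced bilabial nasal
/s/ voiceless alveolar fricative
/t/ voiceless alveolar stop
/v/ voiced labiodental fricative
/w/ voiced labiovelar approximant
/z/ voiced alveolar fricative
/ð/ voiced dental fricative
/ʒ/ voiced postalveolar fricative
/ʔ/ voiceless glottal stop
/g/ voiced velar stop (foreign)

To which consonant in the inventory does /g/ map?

ʔ

/ʔ/ is closest: same manner (stop), place distance 2 (velar→glottal), voicing differs (+1); total 3. Next closest is /t/ at distance 4.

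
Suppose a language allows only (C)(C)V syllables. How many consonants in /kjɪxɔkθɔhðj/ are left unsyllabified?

3

The consonants /h/, /ð/, /j/ cannot be parsed into a legal (C)(C)V syllable (no codas are permitted; onsets may contain at most 2 consonants).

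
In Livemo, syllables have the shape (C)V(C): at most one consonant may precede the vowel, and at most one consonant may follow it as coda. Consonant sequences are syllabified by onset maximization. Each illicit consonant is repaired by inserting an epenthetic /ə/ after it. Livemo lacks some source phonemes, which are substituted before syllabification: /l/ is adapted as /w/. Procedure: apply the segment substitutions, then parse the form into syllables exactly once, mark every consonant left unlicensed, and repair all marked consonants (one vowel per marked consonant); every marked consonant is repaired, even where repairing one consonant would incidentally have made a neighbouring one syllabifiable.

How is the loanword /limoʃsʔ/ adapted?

Substitution: /l/ → /w/, giving /wimoʃsʔ/.
Syllabifying with onset maximization leaves /s/, /ʔ/ stranded (at most one coda consonant is licensed; onsets are limited to one consonant).
Each unlicensed consonant becomes the onset of a new syllable: /s/ → /sə/, /ʔ/ → /ʔə/.

wimoʃsəʔə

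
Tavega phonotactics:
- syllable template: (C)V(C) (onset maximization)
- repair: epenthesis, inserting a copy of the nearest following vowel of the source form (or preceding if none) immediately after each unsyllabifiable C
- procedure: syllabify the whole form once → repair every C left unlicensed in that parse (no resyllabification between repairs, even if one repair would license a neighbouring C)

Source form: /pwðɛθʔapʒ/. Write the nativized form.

pɛwɛðɛθʔapʒa

Under (C)V(C), the unsyllabifiable consonants are /p/, /w/, /ʒ/ (at most one coda consonant is licensed; onsets are limited to one consonant).
Epenthesis after each stranded consonant: /p/ → /pɛ/, /w/ → /wɛ/, /ʒ/ → /ʒa/.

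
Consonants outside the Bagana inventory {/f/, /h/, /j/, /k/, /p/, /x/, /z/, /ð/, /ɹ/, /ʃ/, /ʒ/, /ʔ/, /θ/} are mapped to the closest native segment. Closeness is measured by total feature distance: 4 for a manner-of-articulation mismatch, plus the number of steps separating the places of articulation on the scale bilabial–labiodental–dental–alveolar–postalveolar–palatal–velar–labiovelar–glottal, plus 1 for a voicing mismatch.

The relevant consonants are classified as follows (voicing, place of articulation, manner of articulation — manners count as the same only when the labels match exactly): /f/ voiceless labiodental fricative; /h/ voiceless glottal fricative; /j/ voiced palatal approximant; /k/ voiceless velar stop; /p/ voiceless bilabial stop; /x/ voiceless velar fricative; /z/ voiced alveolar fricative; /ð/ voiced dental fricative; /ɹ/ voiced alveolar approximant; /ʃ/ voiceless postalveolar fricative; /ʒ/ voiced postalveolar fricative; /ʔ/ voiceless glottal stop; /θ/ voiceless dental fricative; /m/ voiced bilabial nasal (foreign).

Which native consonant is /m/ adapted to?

/p/ is closest: manner differs (nasal→stop, +4), place distance 0 (bilabial→bilabial), voicing differs (+1); total 5. Next closest is /f/ at distance 6.

p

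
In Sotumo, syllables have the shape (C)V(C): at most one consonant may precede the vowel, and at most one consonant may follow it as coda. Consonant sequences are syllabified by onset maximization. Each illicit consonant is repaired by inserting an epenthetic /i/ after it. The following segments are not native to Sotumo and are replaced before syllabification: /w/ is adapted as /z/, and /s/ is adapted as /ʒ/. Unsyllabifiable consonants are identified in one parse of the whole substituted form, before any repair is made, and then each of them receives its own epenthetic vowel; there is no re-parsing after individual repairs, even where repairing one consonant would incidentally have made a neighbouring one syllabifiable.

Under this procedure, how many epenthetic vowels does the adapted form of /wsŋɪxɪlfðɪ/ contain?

After substitution the input is /zʒŋɪxɪlfðɪ/.
The unsyllabifiable consonants are /z/, /ʒ/, /f/; each receives one epenthetic vowel.

3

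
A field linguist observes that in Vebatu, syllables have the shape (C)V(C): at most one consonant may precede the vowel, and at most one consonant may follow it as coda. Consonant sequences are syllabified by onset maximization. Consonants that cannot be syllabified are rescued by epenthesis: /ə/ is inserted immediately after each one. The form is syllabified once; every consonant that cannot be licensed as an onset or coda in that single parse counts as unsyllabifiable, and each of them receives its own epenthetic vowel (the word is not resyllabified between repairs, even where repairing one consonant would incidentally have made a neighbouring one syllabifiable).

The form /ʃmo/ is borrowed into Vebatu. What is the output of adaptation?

ʃəmo

The consonants /ʃ/ cannot be parsed into a legal (C)V(C) syllable (at most one coda consonant is licensed; onsets are limited to one consonant).
Epenthesis after each stranded consonant: /ʃ/ → /ʃə/.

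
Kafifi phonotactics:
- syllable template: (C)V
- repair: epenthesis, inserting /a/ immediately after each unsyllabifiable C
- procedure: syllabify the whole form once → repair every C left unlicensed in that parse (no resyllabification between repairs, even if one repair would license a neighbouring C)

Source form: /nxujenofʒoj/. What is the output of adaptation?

naxujenofaʒoja

Syllabifying with onset maximization leaves /n/, /f/, /j/ stranded (no codas are permitted; onsets are limited to one consonant).
Each unlicensed consonant becomes the onset of a new syllable: /n/ → /na/, /f/ → /fa/, /j/ → /ja/.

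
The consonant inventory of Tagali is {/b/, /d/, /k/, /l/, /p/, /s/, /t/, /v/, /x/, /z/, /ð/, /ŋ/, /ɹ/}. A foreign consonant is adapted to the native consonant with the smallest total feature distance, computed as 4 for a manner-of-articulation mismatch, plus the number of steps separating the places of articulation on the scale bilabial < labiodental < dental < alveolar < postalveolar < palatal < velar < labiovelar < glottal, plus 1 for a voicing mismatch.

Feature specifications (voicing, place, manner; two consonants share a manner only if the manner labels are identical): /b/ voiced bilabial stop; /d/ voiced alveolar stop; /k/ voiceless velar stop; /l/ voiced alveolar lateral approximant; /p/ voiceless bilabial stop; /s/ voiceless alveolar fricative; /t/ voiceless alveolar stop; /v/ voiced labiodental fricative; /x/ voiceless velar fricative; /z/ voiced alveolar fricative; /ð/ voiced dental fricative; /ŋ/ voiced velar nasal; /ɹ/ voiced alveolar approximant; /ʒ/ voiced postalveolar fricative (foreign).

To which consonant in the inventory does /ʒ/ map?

/z/ is closest: same manner (fricative), place distance 1 (postalveolar→alveolar), same voicing; total 1. Next closest is /s/ at distance 2.

z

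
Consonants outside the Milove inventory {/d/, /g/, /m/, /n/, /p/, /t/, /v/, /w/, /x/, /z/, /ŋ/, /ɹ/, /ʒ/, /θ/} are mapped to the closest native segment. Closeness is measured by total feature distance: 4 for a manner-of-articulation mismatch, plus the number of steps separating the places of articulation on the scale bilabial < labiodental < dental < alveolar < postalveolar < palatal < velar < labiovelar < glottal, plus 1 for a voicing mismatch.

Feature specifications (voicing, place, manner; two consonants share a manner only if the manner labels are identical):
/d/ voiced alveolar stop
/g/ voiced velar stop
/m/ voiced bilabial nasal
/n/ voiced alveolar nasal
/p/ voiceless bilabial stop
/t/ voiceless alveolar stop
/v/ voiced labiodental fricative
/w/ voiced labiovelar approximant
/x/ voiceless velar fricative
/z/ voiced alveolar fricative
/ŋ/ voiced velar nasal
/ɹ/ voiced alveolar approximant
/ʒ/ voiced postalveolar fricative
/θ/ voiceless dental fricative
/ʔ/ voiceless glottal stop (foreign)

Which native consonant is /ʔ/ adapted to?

/g/ is closest: same manner (stop), place distance 2 (glottal→velar), voicing differs (+1); total 3. Next closest is /t/ at distance 5.

g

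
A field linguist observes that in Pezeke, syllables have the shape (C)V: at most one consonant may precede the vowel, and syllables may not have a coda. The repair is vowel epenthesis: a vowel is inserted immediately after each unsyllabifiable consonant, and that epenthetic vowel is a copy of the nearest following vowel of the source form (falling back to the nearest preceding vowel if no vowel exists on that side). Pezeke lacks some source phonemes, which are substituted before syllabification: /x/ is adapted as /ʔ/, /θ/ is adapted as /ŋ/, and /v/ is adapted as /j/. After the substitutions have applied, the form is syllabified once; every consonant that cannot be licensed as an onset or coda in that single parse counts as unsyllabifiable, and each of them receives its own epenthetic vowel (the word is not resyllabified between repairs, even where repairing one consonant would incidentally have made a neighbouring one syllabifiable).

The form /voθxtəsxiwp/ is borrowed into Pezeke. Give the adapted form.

Substitution: /v/ → /j/, /θ/ → /ŋ/, /x/ → /ʔ/, giving /joŋʔtəsʔiwp/.
Under (C)V, the unsyllabifiable consonants are /ŋ/, /ʔ/, /s/, /w/, /p/ (no codas are permitted; onsets are limited to one consonant).
Each unlicensed consonant becomes the onset of a new syllable: /ŋ/ → /ŋə/, /ʔ/ → /ʔə/, /s/ → /si/, /w/ → /wi/, /p/ → /pi/.

joŋəʔətəsiʔiwipi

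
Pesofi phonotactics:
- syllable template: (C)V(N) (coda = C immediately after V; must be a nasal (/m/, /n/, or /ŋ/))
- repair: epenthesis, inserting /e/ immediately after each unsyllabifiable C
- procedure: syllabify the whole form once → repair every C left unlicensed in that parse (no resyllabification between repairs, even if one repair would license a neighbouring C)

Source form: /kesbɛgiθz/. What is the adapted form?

kesebɛgiθeze

The consonants /s/, /θ/, /z/ cannot be parsed into a legal (C)V(N) syllable (only a nasal (/m/, /n/, or /ŋ/) is licensed in coda position; onsets are limited to one consonant).
Inserting the epenthetic vowel yields /s/ → /se/, /θ/ → /θe/, /z/ → /ze/.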